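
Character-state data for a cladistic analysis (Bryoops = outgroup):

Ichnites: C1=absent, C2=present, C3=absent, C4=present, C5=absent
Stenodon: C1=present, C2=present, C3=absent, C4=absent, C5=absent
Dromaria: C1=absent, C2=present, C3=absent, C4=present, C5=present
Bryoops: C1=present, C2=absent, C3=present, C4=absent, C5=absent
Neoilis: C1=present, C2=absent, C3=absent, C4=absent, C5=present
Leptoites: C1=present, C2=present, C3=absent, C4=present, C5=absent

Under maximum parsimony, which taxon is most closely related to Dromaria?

Ichnites

Character polarity is set by the outgroup: the derived state is whichever differs from the outgroup's state, so for C1, C3 the derived state is 'absent', and for the remaining characters it is 'present'.
Only Dromaria and Ichnites show the derived state 'absent' for C1, supporting them as a clade.
C2: derived state 'present' in Dromaria, Ichnites, Leptoites, and Stenodon only — synapomorphy for {Dromaria, Ichnites, Leptoites, Stenodon}.
All ingroup taxa share the derived state 'absent' for C3; it defines the ingroup but does not resolve relationships within it.
Only Dromaria, Ichnites, and Leptoites show the derived state 'present' for C4, supporting them as a clade.
C5 (state 'present') occurs in Dromaria and Neoilis but conflicts with the nesting implied by the other characters — most parsimoniously interpreted as homoplasy.
Most parsimonious ingroup topology: (((Leptoites,(Dromaria,Ichnites)),Stenodon),Neoilis).
Dromaria and Ichnites form a cherry on this tree, so they are sister taxa.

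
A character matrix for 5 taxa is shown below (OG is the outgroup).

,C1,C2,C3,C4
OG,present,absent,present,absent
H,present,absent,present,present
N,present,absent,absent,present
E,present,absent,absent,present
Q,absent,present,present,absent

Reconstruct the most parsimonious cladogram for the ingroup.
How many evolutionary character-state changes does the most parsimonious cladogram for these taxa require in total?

Character polarity is set by the outgroup: the derived state is whichever differs from the outgroup's state, so for C1, C3 the derived state is 'absent', and for the remaining characters it is 'present'.
C1: derived state 'absent' in Q only — an autapomorphy, so it tells us nothing about relationships among taxa.
C2: derived state 'present' in Q only — an autapomorphy, so it tells us nothing about relationships among taxa.
C3 (derived state 'absent') is shared by E and N — a synapomorphy uniting that clade.
C4 (derived state 'present') is shared by E, H, and N — a synapomorphy uniting that clade.
Most parsimonious ingroup topology: ((H,(N,E)),Q).
Changes per character on this tree: C1: 1; C2: 1; C3: 1; C4: 1.
Total = 4.

4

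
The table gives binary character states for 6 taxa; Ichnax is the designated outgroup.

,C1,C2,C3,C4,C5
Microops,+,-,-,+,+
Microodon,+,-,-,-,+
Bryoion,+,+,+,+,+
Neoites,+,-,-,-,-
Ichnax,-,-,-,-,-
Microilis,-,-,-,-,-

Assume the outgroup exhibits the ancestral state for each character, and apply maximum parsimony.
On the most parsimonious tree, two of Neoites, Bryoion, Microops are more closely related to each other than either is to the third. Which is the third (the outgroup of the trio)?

Neoites

The outgroup has state '-' for every character, so '+' is the derived state throughout.
C1 (derived state '+') is shared by Bryoion, Microodon, Microops, and Neoites — a synapomorphy uniting that clade.
C2: derived state '+' in Bryoion only — an autapomorphy, so it tells us nothing about relationships among taxa.
C3 (derived state '+') is unique to Bryoion (autapomorphy; uninformative for grouping).
Only Bryoion and Microops show the derived state '+' for C4, supporting them as a clade.
C5 (derived state '+') is shared by Bryoion, Microodon, and Microops — a synapomorphy uniting that clade.
Most parsimonious ingroup topology: ((((Microops,Bryoion),Microodon),Neoites),Microilis).
Microops and Bryoion share a more recent common ancestor with each other than either does with Neoites, so Neoites is the least closely related of the three.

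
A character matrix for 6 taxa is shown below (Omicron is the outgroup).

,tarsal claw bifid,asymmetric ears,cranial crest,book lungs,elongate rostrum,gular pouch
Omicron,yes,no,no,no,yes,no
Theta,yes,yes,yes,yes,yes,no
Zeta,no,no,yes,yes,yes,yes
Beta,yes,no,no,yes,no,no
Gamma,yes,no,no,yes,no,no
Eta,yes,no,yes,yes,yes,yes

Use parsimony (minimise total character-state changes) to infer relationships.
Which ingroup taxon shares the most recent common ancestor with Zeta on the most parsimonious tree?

Character polarity is set by the outgroup: the derived state is whichever differs from the outgroup's state, so for tarsal claw bifid, elongate rostrum the derived state is 'no', and for the remaining characters it is 'yes'.
tarsal claw bifid: derived state 'no' in Zeta only — an autapomorphy, so it tells us nothing about relationships among taxa.
asymmetric ears: derived state 'yes' in Theta only — an autapomorphy, so it tells us nothing about relationships among taxa.
Only Eta, Theta, and Zeta show the derived state 'yes' for cranial crest, supporting them as a clade.
book lungs (derived state 'yes') is shared by all ingroup taxa — unites the whole ingroup.
elongate rostrum (derived state 'no') is shared by Beta and Gamma — a synapomorphy uniting that clade.
gular pouch: derived state 'yes' in Eta and Zeta only — synapomorphy for {Eta, Zeta}.
Most parsimonious ingroup topology: ((Theta,(Zeta,Eta)),(Beta,Gamma)).
Zeta and Eta form a cherry on this tree, so they are sister taxa.

Eta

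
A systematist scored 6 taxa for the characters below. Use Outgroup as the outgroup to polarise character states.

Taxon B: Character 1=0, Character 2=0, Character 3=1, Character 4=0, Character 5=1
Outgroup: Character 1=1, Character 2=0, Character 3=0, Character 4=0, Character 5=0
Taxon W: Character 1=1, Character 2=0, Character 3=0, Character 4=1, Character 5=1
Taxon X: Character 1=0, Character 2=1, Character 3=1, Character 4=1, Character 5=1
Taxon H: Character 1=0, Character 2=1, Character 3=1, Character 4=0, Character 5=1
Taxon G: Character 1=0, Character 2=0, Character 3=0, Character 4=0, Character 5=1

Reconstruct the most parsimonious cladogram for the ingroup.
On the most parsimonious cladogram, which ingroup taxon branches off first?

Character polarity is set by the outgroup: the derived state is whichever differs from the outgroup's state, so for Character 1 the derived state is '0', and for the remaining characters it is '1'.
Character 1: derived state '0' in Taxon B, Taxon G, Taxon H, and Taxon X only — synapomorphy for {Taxon B, Taxon G, Taxon H, Taxon X}.
Character 2 (derived state '1') is shared by Taxon H and Taxon X — a synapomorphy uniting that clade.
Only Taxon B, Taxon H, and Taxon X show the derived state '1' for Character 3, supporting them as a clade.
Character 4 (state '1') occurs in Taxon W and Taxon X but conflicts with the nesting implied by the other characters — most parsimoniously interpreted as homoplasy.
All ingroup taxa share the derived state '1' for Character 5; it defines the ingroup but does not resolve relationships within it.
Most parsimonious ingroup topology: ((((Taxon X,Taxon H),Taxon B),Taxon G),Taxon W).
Taxon W is sister to the clade containing all other ingroup taxa, so it is the earliest-diverging (most basal) ingroup lineage.

Taxon W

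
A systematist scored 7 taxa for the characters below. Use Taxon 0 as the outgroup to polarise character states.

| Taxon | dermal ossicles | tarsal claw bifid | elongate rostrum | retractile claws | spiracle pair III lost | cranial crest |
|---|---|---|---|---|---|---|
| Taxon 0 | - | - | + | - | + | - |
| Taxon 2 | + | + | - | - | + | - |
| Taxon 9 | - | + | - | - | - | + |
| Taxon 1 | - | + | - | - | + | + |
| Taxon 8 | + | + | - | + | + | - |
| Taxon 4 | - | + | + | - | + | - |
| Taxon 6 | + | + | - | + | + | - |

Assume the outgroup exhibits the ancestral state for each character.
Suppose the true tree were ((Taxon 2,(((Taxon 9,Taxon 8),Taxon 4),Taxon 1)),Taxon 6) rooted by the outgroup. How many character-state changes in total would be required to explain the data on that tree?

Map each character onto ((Taxon 2,(((Taxon 9,Taxon 8),Taxon 4),Taxon 1)),Taxon 6) (rooted by Taxon 0) and count the minimum state changes it requires (Fitch parsimony):
dermal ossicles: 3; tarsal claw bifid: 1; elongate rostrum: 2; retractile claws: 2; spiracle pair III lost: 1; cranial crest: 2.
Total tree length = 11.

11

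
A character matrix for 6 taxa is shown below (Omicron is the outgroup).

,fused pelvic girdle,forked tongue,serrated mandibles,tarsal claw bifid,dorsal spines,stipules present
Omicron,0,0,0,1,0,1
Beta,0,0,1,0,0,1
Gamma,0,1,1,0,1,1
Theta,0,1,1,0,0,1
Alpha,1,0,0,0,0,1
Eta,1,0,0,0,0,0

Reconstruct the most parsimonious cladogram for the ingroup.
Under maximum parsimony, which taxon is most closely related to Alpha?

Eta

Character polarity is set by the outgroup: the derived state is whichever differs from the outgroup's state, so for tarsal claw bifid, stipules present the derived state is '0', and for the remaining characters it is '1'.
fused pelvic girdle (derived state '1') is shared by Alpha and Eta — a synapomorphy uniting that clade.
forked tongue (derived state '1') is shared by Gamma and Theta — a synapomorphy uniting that clade.
serrated mandibles (derived state '1') is shared by Beta, Gamma, and Theta — a synapomorphy uniting that clade.
All ingroup taxa share the derived state '0' for tarsal claw bifid; it defines the ingroup but does not resolve relationships within it.
dorsal spines: derived state '1' in Gamma only — an autapomorphy, so it tells us nothing about relationships among taxa.
stipules present (derived state '0') is unique to Eta (autapomorphy; uninformative for grouping).
Most parsimonious ingroup topology: ((Beta,(Gamma,Theta)),(Alpha,Eta)).
Alpha and Eta form a cherry on this tree, so they are sister taxa.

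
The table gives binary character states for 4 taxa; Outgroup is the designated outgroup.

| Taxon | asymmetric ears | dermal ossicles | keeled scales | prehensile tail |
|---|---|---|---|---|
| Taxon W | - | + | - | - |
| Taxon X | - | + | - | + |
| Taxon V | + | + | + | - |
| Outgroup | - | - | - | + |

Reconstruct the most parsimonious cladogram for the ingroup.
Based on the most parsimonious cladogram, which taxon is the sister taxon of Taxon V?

Character polarity is set by the outgroup: the derived state is whichever differs from the outgroup's state, so for prehensile tail the derived state is '-', and for the remaining characters it is '+'.
asymmetric ears (derived state '+') is unique to Taxon V (autapomorphy; uninformative for grouping).
dermal ossicles (derived state '+') is shared by all ingroup taxa — unites the whole ingroup.
keeled scales (derived state '+') is unique to Taxon V (autapomorphy; uninformative for grouping).
prehensile tail (derived state '-') is shared by Taxon V and Taxon W — a synapomorphy uniting that clade.
Most parsimonious ingroup topology: ((Taxon W,Taxon V),Taxon X).
Taxon V and Taxon W form a cherry on this tree, so they are sister taxa.

Taxon W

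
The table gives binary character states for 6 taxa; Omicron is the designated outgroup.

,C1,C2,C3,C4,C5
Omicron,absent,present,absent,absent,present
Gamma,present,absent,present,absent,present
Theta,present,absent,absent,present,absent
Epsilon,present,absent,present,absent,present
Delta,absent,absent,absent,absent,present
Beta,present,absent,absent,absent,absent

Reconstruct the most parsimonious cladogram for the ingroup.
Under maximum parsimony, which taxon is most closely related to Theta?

Character polarity is set by the outgroup: the derived state is whichever differs from the outgroup's state, so for C2, C5 the derived state is 'absent', and for the remaining characters it is 'present'.
C1: derived state 'present' in Beta, Epsilon, Gamma, and Theta only — synapomorphy for {Beta, Epsilon, Gamma, Theta}.
All ingroup taxa share the derived state 'absent' for C2; it defines the ingroup but does not resolve relationships within it.
C3 (derived state 'present') is shared by Epsilon and Gamma — a synapomorphy uniting that clade.
C4 (derived state 'present') is unique to Theta (autapomorphy; uninformative for grouping).
C5: derived state 'absent' in Beta and Theta only — synapomorphy for {Beta, Theta}.
Most parsimonious ingroup topology: (((Gamma,Epsilon),(Theta,Beta)),Delta).
Theta and Beta form a cherry on this tree, so they are sister taxa.

Beta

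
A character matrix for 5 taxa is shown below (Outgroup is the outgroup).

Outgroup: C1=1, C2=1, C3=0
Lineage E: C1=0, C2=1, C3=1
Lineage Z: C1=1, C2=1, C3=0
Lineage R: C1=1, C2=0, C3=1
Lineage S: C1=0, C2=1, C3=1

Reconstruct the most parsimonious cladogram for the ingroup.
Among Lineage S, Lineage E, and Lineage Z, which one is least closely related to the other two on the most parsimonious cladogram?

Lineage Z

Character polarity is set by the outgroup: the derived state is whichever differs from the outgroup's state, so for C1, C2 the derived state is '0', and for the remaining characters it is '1'.
C1 (derived state '0') is shared by Lineage E and Lineage S — a synapomorphy uniting that clade.
C2 (derived state '0') is unique to Lineage R (autapomorphy; uninformative for grouping).
Only Lineage E, Lineage R, and Lineage S show the derived state '1' for C3, supporting them as a clade.
Most parsimonious ingroup topology: (((Lineage E,Lineage S),Lineage R),Lineage Z).
Lineage E and Lineage S share a more recent common ancestor with each other than either does with Lineage Z, so Lineage Z is the least closely related of the three.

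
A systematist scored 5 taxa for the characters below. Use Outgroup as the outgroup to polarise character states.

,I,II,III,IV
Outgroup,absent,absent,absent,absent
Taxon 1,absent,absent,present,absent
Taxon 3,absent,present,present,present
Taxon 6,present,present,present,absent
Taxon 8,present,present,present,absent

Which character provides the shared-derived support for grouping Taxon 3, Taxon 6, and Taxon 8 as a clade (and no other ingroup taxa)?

The outgroup has state 'absent' for every character, so 'present' is the derived state throughout.
I: derived state 'present' in Taxon 6 and Taxon 8 only — synapomorphy for {Taxon 6, Taxon 8}.
Only Taxon 3, Taxon 6, and Taxon 8 show the derived state 'present' for II, supporting them as a clade.
III (derived state 'present') is shared by all ingroup taxa — unites the whole ingroup.
IV (derived state 'present') is unique to Taxon 3 (autapomorphy; uninformative for grouping).
Most parsimonious ingroup topology: (Taxon 1,(Taxon 3,(Taxon 6,Taxon 8))).
The clade {Taxon 3, Taxon 6, Taxon 8} is supported by II: its derived state 'present' occurs in exactly those taxa and in no other taxon (including the outgroup).

II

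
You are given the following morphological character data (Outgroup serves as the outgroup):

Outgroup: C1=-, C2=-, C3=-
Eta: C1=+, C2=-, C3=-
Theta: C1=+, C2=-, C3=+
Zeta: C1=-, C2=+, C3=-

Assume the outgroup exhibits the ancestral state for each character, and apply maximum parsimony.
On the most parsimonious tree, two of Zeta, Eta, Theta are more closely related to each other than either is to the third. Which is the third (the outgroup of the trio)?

Zeta

The outgroup has state '-' for every character, so '+' is the derived state throughout.
Only Eta and Theta show the derived state '+' for C1, supporting them as a clade.
C2 (derived state '+') is unique to Zeta (autapomorphy; uninformative for grouping).
C3: derived state '+' in Theta only — an autapomorphy, so it tells us nothing about relationships among taxa.
Most parsimonious ingroup topology: ((Theta,Eta),Zeta).
Theta and Eta share a more recent common ancestor with each other than either does with Zeta, so Zeta is the least closely related of the three.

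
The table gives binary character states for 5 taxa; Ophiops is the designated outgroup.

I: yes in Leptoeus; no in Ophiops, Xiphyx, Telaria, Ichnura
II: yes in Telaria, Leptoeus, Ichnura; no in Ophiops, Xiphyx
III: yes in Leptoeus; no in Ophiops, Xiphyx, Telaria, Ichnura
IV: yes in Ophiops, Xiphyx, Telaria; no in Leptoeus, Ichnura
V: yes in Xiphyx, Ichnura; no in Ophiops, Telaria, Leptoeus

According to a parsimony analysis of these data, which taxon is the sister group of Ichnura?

Leptoeus

Character polarity is set by the outgroup: the derived state is whichever differs from the outgroup's state, so for IV the derived state is 'no', and for the remaining characters it is 'yes'.
I (derived state 'yes') is unique to Leptoeus (autapomorphy; uninformative for grouping).
II: derived state 'yes' in Ichnura, Leptoeus, and Telaria only — synapomorphy for {Ichnura, Leptoeus, Telaria}.
III (derived state 'yes') is unique to Leptoeus (autapomorphy; uninformative for grouping).
IV: derived state 'no' in Ichnura and Leptoeus only — synapomorphy for {Ichnura, Leptoeus}.
V (state 'yes') occurs in Ichnura and Xiphyx but conflicts with the nesting implied by the other characters — most parsimoniously interpreted as homoplasy.
Most parsimonious ingroup topology: (Xiphyx,(Telaria,(Leptoeus,Ichnura))).
Ichnura and Leptoeus form a cherry on this tree, so they are sister taxa.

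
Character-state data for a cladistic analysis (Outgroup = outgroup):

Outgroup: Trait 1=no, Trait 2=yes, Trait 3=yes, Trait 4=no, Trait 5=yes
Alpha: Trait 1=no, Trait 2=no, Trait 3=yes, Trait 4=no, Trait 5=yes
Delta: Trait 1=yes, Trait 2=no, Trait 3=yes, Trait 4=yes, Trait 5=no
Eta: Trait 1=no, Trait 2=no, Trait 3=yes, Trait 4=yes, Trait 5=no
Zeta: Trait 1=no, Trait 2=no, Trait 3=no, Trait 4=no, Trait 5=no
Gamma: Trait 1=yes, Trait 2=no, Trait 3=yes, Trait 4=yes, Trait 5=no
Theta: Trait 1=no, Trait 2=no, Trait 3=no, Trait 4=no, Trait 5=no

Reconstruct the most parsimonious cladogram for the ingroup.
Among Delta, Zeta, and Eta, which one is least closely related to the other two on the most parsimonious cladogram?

Character polarity is set by the outgroup: the derived state is whichever differs from the outgroup's state, so for Trait 2, Trait 3, Trait 5 the derived state is 'no', and for the remaining characters it is 'yes'.
Trait 1 (derived state 'yes') is shared by Delta and Gamma — a synapomorphy uniting that clade.
All ingroup taxa share the derived state 'no' for Trait 2; it defines the ingroup but does not resolve relationships within it.
Trait 3 (derived state 'no') is shared by Theta and Zeta — a synapomorphy uniting that clade.
Trait 4 (derived state 'yes') is shared by Delta, Eta, and Gamma — a synapomorphy uniting that clade.
Only Delta, Eta, Gamma, Theta, and Zeta show the derived state 'no' for Trait 5, supporting them as a clade.
Most parsimonious ingroup topology: (Alpha,(((Delta,Gamma),Eta),(Zeta,Theta))).
Eta and Delta share a more recent common ancestor with each other than either does with Zeta, so Zeta is the least closely related of the three.

Zeta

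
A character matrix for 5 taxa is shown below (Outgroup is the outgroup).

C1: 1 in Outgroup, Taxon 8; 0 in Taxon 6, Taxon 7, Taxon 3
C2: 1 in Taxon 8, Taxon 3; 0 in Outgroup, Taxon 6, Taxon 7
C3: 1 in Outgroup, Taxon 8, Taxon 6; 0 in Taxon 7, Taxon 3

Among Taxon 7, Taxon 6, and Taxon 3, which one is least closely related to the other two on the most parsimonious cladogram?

Character polarity is set by the outgroup: the derived state is whichever differs from the outgroup's state, so for C1, C3 the derived state is '0', and for the remaining characters it is '1'.
C1 (derived state '0') is shared by Taxon 3, Taxon 6, and Taxon 7 — a synapomorphy uniting that clade.
C2 (state '1') occurs in Taxon 3 and Taxon 8 but conflicts with the nesting implied by the other characters — most parsimoniously interpreted as homoplasy.
C3: derived state '0' in Taxon 3 and Taxon 7 only — synapomorphy for {Taxon 3, Taxon 7}.
Most parsimonious ingroup topology: (Taxon 8,(Taxon 6,(Taxon 7,Taxon 3))).
Taxon 3 and Taxon 7 share a more recent common ancestor with each other than either does with Taxon 6, so Taxon 6 is the least closely related of the three.

Taxon 6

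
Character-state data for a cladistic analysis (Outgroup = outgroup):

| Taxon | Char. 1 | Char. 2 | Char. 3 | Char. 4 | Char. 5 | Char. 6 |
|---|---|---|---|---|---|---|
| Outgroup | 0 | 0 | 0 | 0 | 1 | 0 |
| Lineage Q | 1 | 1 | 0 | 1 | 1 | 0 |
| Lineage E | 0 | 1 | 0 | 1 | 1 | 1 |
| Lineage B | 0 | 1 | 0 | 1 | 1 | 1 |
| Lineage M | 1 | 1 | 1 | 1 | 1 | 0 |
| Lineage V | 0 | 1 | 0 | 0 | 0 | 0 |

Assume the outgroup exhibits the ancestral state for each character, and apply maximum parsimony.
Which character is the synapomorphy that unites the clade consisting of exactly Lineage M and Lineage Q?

Character polarity is set by the outgroup: the derived state is whichever differs from the outgroup's state, so for Char. 5 the derived state is '0', and for the remaining characters it is '1'.
Only Lineage M and Lineage Q show the derived state '1' for Char. 1, supporting them as a clade.
Char. 2 (derived state '1') is shared by all ingroup taxa — unites the whole ingroup.
Char. 3: derived state '1' in Lineage M only — an autapomorphy, so it tells us nothing about relationships among taxa.
Char. 4 (derived state '1') is shared by Lineage B, Lineage E, Lineage M, and Lineage Q — a synapomorphy uniting that clade.
Char. 5 (derived state '0') is unique to Lineage V (autapomorphy; uninformative for grouping).
Only Lineage B and Lineage E show the derived state '1' for Char. 6, supporting them as a clade.
Most parsimonious ingroup topology: (((Lineage Q,Lineage M),(Lineage E,Lineage B)),Lineage V).
The clade {Lineage M, Lineage Q} is supported by Char. 1: its derived state '1' occurs in exactly those taxa and in no other taxon (including the outgroup).

Char. 1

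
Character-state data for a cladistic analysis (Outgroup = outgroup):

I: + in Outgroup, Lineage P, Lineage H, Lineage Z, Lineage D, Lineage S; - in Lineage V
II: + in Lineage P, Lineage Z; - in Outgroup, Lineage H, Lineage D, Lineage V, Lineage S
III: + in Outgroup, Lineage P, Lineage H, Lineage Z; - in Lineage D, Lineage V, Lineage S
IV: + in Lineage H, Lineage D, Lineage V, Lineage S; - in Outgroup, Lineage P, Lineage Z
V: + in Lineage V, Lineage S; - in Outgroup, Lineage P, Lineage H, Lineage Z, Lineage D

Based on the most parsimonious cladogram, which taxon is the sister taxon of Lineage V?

Character polarity is set by the outgroup: the derived state is whichever differs from the outgroup's state, so for I, III the derived state is '-', and for the remaining characters it is '+'.
I: derived state '-' in Lineage V only — an autapomorphy, so it tells us nothing about relationships among taxa.
Only Lineage P and Lineage Z show the derived state '+' for II, supporting them as a clade.
III (derived state '-') is shared by Lineage D, Lineage S, and Lineage V — a synapomorphy uniting that clade.
IV (derived state '+') is shared by Lineage D, Lineage H, Lineage S, and Lineage V — a synapomorphy uniting that clade.
V (derived state '+') is shared by Lineage S and Lineage V — a synapomorphy uniting that clade.
Most parsimonious ingroup topology: ((Lineage P,Lineage Z),(Lineage H,(Lineage D,(Lineage V,Lineage S)))).
Lineage V and Lineage S form a cherry on this tree, so they are sister taxa.

Lineage S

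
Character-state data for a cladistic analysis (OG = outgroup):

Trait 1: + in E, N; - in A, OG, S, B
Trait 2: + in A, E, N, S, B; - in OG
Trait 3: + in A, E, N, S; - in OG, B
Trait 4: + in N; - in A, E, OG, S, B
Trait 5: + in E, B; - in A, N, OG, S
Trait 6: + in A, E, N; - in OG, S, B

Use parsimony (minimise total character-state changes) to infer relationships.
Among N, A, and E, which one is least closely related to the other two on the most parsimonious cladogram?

A

The outgroup has state '-' for every character, so '+' is the derived state throughout.
Only E and N show the derived state '+' for Trait 1, supporting them as a clade.
All ingroup taxa share the derived state '+' for Trait 2; it defines the ingroup but does not resolve relationships within it.
Only A, E, N, and S show the derived state '+' for Trait 3, supporting them as a clade.
Trait 4: derived state '+' in N only — an autapomorphy, so it tells us nothing about relationships among taxa.
Trait 5 groups B and E, which is incompatible with the clades supported by the remaining characters; treating it as convergent (homoplasy) costs fewer steps than any alternative tree.
Trait 6: derived state '+' in A, E, and N only — synapomorphy for {A, E, N}.
Most parsimonious ingroup topology: ((((N,E),A),S),B).
E and N share a more recent common ancestor with each other than either does with A, so A is the least closely related of the three.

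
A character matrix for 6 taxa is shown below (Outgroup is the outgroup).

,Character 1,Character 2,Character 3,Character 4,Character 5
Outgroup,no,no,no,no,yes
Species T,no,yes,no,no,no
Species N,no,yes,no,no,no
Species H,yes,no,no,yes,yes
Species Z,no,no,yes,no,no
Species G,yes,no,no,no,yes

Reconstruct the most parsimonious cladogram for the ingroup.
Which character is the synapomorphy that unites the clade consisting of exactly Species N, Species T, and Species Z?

Character polarity is set by the outgroup: the derived state is whichever differs from the outgroup's state, so for Character 5 the derived state is 'no', and for the remaining characters it is 'yes'.
Only Species G and Species H show the derived state 'yes' for Character 1, supporting them as a clade.
Character 2: derived state 'yes' in Species N and Species T only — synapomorphy for {Species N, Species T}.
Character 3 (derived state 'yes') is unique to Species Z (autapomorphy; uninformative for grouping).
Character 4 (derived state 'yes') is unique to Species H (autapomorphy; uninformative for grouping).
Only Species N, Species T, and Species Z show the derived state 'no' for Character 5, supporting them as a clade.
Most parsimonious ingroup topology: (((Species T,Species N),Species Z),(Species H,Species G)).
The clade {Species N, Species T, Species Z} is supported by Character 5: its derived state 'no' occurs in exactly those taxa and in no other taxon (including the outgroup).

Character 5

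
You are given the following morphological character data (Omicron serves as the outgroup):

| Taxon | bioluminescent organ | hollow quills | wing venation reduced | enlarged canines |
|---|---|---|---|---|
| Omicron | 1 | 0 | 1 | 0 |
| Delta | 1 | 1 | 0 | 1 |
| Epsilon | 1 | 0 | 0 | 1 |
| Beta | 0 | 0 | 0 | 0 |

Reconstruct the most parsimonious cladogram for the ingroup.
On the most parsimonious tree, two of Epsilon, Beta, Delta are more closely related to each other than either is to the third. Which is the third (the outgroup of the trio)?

Beta

Character polarity is set by the outgroup: the derived state is whichever differs from the outgroup's state, so for bioluminescent organ, wing venation reduced the derived state is '0', and for the remaining characters it is '1'.
bioluminescent organ (derived state '0') is unique to Beta (autapomorphy; uninformative for grouping).
hollow quills (derived state '1') is unique to Delta (autapomorphy; uninformative for grouping).
wing venation reduced (derived state '0') is shared by all ingroup taxa — unites the whole ingroup.
Only Delta and Epsilon show the derived state '1' for enlarged canines, supporting them as a clade.
Most parsimonious ingroup topology: ((Delta,Epsilon),Beta).
Delta and Epsilon share a more recent common ancestor with each other than either does with Beta, so Beta is the least closely related of the three.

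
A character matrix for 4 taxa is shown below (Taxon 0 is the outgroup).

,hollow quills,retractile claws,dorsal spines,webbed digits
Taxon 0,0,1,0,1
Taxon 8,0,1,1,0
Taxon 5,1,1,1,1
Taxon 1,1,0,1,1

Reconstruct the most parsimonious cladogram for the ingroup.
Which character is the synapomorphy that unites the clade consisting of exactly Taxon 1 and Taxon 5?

Character polarity is set by the outgroup: the derived state is whichever differs from the outgroup's state, so for retractile claws, webbed digits the derived state is '0', and for the remaining characters it is '1'.
hollow quills (derived state '1') is shared by Taxon 1 and Taxon 5 — a synapomorphy uniting that clade.
retractile claws (derived state '0') is unique to Taxon 1 (autapomorphy; uninformative for grouping).
dorsal spines (derived state '1') is shared by all ingroup taxa — unites the whole ingroup.
webbed digits: derived state '0' in Taxon 8 only — an autapomorphy, so it tells us nothing about relationships among taxa.
Most parsimonious ingroup topology: (Taxon 8,(Taxon 5,Taxon 1)).
The clade {Taxon 1, Taxon 5} is supported by hollow quills: its derived state '1' occurs in exactly those taxa and in no other taxon (including the outgroup).

hollow quills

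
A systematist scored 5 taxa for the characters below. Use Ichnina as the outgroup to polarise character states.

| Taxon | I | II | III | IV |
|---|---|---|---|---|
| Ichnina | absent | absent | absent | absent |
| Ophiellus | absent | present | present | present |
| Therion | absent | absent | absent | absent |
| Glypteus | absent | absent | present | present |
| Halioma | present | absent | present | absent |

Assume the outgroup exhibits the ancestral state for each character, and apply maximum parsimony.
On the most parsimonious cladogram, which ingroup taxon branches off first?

Therion

The outgroup has state 'absent' for every character, so 'present' is the derived state throughout.
I: derived state 'present' in Halioma only — an autapomorphy, so it tells us nothing about relationships among taxa.
II: derived state 'present' in Ophiellus only — an autapomorphy, so it tells us nothing about relationships among taxa.
Only Glypteus, Halioma, and Ophiellus show the derived state 'present' for III, supporting them as a clade.
IV (derived state 'present') is shared by Glypteus and Ophiellus — a synapomorphy uniting that clade.
Most parsimonious ingroup topology: (((Ophiellus,Glypteus),Halioma),Therion).
Therion is sister to the clade containing all other ingroup taxa, so it is the earliest-diverging (most basal) ingroup lineage.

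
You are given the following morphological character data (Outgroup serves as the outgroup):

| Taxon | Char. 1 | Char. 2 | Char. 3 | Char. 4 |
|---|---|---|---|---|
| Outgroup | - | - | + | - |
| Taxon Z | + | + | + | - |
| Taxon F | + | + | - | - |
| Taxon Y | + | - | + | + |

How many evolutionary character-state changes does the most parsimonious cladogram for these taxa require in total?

Character polarity is set by the outgroup: the derived state is whichever differs from the outgroup's state, so for Char. 3 the derived state is '-', and for the remaining characters it is '+'.
All ingroup taxa share the derived state '+' for Char. 1; it defines the ingroup but does not resolve relationships within it.
Only Taxon F and Taxon Z show the derived state '+' for Char. 2, supporting them as a clade.
Char. 3: derived state '-' in Taxon F only — an autapomorphy, so it tells us nothing about relationships among taxa.
Char. 4: derived state '+' in Taxon Y only — an autapomorphy, so it tells us nothing about relationships among taxa.
Most parsimonious ingroup topology: ((Taxon Z,Taxon F),Taxon Y).
Changes per character on this tree: Char. 1: 1; Char. 2: 1; Char. 3: 1; Char. 4: 1.
Total = 4.

4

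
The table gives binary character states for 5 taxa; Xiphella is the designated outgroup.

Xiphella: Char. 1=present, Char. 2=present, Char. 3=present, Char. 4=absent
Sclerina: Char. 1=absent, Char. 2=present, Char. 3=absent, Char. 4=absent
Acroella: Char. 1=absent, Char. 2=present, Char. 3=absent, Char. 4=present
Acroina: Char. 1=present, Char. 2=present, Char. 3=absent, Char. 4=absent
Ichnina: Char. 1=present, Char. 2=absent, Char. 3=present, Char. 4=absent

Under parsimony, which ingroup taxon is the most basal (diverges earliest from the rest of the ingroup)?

Ichnina

Character polarity is set by the outgroup: the derived state is whichever differs from the outgroup's state, so for Char. 1, Char. 2, Char. 3 the derived state is 'absent', and for the remaining characters it is 'present'.
Char. 1 (derived state 'absent') is shared by Acroella and Sclerina — a synapomorphy uniting that clade.
Char. 2 (derived state 'absent') is unique to Ichnina (autapomorphy; uninformative for grouping).
Char. 3 (derived state 'absent') is shared by Acroella, Acroina, and Sclerina — a synapomorphy uniting that clade.
Char. 4 (derived state 'present') is unique to Acroella (autapomorphy; uninformative for grouping).
Most parsimonious ingroup topology: (((Sclerina,Acroella),Acroina),Ichnina).
Ichnina is sister to the clade containing all other ingroup taxa, so it is the earliest-diverging (most basal) ingroup lineage.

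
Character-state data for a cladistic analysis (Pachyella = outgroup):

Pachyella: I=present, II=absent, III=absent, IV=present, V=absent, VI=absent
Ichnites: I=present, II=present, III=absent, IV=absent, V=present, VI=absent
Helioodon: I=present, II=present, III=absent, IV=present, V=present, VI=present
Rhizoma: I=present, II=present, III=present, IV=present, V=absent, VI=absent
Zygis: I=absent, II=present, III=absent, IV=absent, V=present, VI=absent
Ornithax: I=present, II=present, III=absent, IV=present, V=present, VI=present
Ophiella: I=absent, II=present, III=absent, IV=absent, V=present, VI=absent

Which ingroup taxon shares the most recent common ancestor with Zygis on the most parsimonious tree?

Character polarity is set by the outgroup: the derived state is whichever differs from the outgroup's state, so for I, IV the derived state is 'absent', and for the remaining characters it is 'present'.
Only Ophiella and Zygis show the derived state 'absent' for I, supporting them as a clade.
II (derived state 'present') is shared by all ingroup taxa — unites the whole ingroup.
III: derived state 'present' in Rhizoma only — an autapomorphy, so it tells us nothing about relationships among taxa.
IV: derived state 'absent' in Ichnites, Ophiella, and Zygis only — synapomorphy for {Ichnites, Ophiella, Zygis}.
Only Helioodon, Ichnites, Ophiella, Ornithax, and Zygis show the derived state 'present' for V, supporting them as a clade.
Only Helioodon and Ornithax show the derived state 'present' for VI, supporting them as a clade.
Most parsimonious ingroup topology: ((((Ophiella,Zygis),Ichnites),(Helioodon,Ornithax)),Rhizoma).
Zygis and Ophiella form a cherry on this tree, so they are sister taxa.

Ophiella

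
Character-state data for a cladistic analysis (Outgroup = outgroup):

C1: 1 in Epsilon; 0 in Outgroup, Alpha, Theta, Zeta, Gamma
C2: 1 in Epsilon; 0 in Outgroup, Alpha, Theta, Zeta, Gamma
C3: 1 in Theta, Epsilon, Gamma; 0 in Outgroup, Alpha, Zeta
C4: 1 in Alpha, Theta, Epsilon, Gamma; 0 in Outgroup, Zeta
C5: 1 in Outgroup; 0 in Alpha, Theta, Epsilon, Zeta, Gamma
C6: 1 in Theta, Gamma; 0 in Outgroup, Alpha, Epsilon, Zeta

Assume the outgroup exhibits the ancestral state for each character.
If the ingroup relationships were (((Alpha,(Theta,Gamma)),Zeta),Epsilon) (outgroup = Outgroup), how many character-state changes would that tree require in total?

Map each character onto (((Alpha,(Theta,Gamma)),Zeta),Epsilon) (rooted by Outgroup) and count the minimum state changes it requires (Fitch parsimony):
C1: 1; C2: 1; C3: 2; C4: 2; C5: 1; C6: 1.
Total tree length = 8.

8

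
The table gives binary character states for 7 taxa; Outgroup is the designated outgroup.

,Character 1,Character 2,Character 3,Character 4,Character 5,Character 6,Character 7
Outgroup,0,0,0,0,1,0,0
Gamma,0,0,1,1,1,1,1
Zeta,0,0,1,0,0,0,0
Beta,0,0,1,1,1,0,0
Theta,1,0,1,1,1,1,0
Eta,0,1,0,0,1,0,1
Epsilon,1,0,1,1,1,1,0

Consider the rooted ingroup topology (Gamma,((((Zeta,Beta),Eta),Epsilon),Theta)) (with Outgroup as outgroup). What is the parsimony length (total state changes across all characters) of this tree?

13

Map each character onto (Gamma,((((Zeta,Beta),Eta),Epsilon),Theta)) (rooted by Outgroup) and count the minimum state changes it requires (Fitch parsimony):
Character 1: 2; Character 2: 1; Character 3: 2; Character 4: 3; Character 5: 1; Character 6: 2; Character 7: 2.
Total tree length = 13.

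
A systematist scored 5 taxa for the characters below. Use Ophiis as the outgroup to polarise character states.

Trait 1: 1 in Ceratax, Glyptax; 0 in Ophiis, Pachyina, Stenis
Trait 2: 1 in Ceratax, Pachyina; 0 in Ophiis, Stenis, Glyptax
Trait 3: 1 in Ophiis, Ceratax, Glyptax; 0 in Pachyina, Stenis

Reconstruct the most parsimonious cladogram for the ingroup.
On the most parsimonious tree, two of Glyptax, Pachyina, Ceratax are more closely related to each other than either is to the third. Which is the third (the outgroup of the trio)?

Pachyina

Character polarity is set by the outgroup: the derived state is whichever differs from the outgroup's state, so for Trait 3 the derived state is '0', and for the remaining characters it is '1'.
Trait 1 (derived state '1') is shared by Ceratax and Glyptax — a synapomorphy uniting that clade.
Trait 2 groups Ceratax and Pachyina, which is incompatible with the clades supported by the remaining characters; treating it as convergent (homoplasy) costs fewer steps than any alternative tree.
Trait 3: derived state '0' in Pachyina and Stenis only — synapomorphy for {Pachyina, Stenis}.
Most parsimonious ingroup topology: ((Ceratax,Glyptax),(Pachyina,Stenis)).
Glyptax and Ceratax share a more recent common ancestor with each other than either does with Pachyina, so Pachyina is the least closely related of the three.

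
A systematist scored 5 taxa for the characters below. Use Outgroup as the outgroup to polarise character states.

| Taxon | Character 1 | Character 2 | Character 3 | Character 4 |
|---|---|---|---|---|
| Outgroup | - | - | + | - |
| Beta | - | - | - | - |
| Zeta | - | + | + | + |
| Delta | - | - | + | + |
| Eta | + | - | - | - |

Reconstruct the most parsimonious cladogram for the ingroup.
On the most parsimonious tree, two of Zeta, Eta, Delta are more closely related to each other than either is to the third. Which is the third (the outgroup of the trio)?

Eta

Character polarity is set by the outgroup: the derived state is whichever differs from the outgroup's state, so for Character 3 the derived state is '-', and for the remaining characters it is '+'.
Character 1: derived state '+' in Eta only — an autapomorphy, so it tells us nothing about relationships among taxa.
Character 2 (derived state '+') is unique to Zeta (autapomorphy; uninformative for grouping).
Only Beta and Eta show the derived state '-' for Character 3, supporting them as a clade.
Only Delta and Zeta show the derived state '+' for Character 4, supporting them as a clade.
Most parsimonious ingroup topology: ((Beta,Eta),(Zeta,Delta)).
Delta and Zeta share a more recent common ancestor with each other than either does with Eta, so Eta is the least closely related of the three.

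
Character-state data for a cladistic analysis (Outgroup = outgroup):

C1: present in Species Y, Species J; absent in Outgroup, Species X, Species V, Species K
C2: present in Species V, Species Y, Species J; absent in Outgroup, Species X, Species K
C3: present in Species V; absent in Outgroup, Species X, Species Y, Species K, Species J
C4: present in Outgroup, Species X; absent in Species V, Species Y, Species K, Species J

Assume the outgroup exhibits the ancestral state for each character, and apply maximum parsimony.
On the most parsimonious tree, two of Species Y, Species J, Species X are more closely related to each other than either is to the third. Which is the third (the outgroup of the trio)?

Species X

Character polarity is set by the outgroup: the derived state is whichever differs from the outgroup's state, so for C4 the derived state is 'absent', and for the remaining characters it is 'present'.
C1: derived state 'present' in Species J and Species Y only — synapomorphy for {Species J, Species Y}.
Only Species J, Species V, and Species Y show the derived state 'present' for C2, supporting them as a clade.
C3: derived state 'present' in Species V only — an autapomorphy, so it tells us nothing about relationships among taxa.
C4 (derived state 'absent') is shared by Species J, Species K, Species V, and Species Y — a synapomorphy uniting that clade.
Most parsimonious ingroup topology: (Species X,((Species V,(Species Y,Species J)),Species K)).
Species Y and Species J share a more recent common ancestor with each other than either does with Species X, so Species X is the least closely related of the three.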